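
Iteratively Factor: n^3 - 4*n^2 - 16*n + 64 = (n - 4)*(n^2 - 16) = (n - 4)^2*(n + 4)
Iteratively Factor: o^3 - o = (o)*(o^2 - 1) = o*(o + 1)*(o - 1)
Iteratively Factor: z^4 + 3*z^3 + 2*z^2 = (z + 2)*(z^3 + z^2) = z*(z + 2)*(z^2 + z) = z^2*(z + 2)*(z + 1)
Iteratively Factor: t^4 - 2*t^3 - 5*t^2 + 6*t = (t - 1)*(t^3 - t^2 - 6*t) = (t - 1)*(t + 2)*(t^2 - 3*t) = (t - 3)*(t - 1)*(t + 2)*(t)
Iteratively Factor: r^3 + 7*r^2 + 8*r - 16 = (r - 1)*(r^2 + 8*r + 16) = (r - 1)*(r + 4)*(r + 4)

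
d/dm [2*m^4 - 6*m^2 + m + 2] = 8*m^3 - 12*m + 1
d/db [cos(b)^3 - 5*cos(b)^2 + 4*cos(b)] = (-3*cos(b)^2 + 10*cos(b) - 4)*sin(b)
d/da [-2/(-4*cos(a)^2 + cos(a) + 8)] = 2*(8*cos(a) - 1)*sin(a)/(-4*cos(a)^2 + cos(a) + 8)^2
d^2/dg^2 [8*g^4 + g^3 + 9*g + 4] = 6*g*(16*g + 1)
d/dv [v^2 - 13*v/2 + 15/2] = 2*v - 13/2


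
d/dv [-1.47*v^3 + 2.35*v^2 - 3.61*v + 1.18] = -4.41*v^2 + 4.7*v - 3.61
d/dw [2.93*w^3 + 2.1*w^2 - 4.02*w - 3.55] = 8.79*w^2 + 4.2*w - 4.02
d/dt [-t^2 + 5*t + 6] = 5 - 2*t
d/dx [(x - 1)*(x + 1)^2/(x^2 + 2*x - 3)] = (x^2 + 6*x + 5)/(x^2 + 6*x + 9)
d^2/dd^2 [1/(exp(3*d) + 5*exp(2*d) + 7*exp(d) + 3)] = (9*exp(3*d) + 37*exp(2*d) + 31*exp(d) - 21)*exp(d)/(exp(7*d) + 13*exp(6*d) + 69*exp(5*d) + 193*exp(4*d) + 307*exp(3*d) + 279*exp(2*d) + 135*exp(d) + 27)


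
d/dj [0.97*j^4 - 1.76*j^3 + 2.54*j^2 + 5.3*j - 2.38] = 3.88*j^3 - 5.28*j^2 + 5.08*j + 5.3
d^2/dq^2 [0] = 0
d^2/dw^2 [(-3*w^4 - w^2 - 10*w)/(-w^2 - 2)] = 2*(3*w^6 + 18*w^4 + 10*w^3 + 66*w^2 - 60*w + 4)/(w^6 + 6*w^4 + 12*w^2 + 8)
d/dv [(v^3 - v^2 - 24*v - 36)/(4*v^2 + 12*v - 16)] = (v^4 + 6*v^3 + 9*v^2 + 80*v + 204)/(4*(v^4 + 6*v^3 + v^2 - 24*v + 16))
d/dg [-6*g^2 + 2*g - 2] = 2 - 12*g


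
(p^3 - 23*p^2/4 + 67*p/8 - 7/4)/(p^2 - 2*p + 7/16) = 2*(2*p^2 - 11*p + 14)/(4*p - 7)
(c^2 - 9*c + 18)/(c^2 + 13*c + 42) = (c^2 - 9*c + 18)/(c^2 + 13*c + 42)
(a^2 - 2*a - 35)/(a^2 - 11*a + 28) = (a + 5)/(a - 4)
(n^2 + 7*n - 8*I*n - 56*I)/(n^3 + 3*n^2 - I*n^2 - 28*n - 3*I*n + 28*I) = (n - 8*I)/(n^2 - n*(4 + I) + 4*I)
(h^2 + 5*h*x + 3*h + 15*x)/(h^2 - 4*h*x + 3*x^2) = (h^2 + 5*h*x + 3*h + 15*x)/(h^2 - 4*h*x + 3*x^2)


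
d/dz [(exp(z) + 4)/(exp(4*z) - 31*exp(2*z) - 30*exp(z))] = (2*(exp(z) + 4)*(-2*exp(3*z) + 31*exp(z) + 15) - (-exp(3*z) + 31*exp(z) + 30)*exp(z))*exp(-z)/(-exp(3*z) + 31*exp(z) + 30)^2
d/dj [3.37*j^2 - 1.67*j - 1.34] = 6.74*j - 1.67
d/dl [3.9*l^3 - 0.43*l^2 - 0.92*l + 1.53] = 11.7*l^2 - 0.86*l - 0.92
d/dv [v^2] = 2*v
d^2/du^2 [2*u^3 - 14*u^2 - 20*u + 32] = 12*u - 28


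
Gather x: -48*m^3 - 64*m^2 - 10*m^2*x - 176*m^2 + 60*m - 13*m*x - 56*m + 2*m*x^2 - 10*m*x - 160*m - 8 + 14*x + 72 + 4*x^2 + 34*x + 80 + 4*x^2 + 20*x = -48*m^3 - 240*m^2 - 156*m + x^2*(2*m + 8) + x*(-10*m^2 - 23*m + 68) + 144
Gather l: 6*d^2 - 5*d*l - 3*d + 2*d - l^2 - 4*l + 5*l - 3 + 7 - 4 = 6*d^2 - d - l^2 + l*(1 - 5*d)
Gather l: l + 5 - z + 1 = l - z + 6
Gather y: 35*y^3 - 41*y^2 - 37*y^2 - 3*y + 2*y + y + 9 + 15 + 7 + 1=35*y^3 - 78*y^2 + 32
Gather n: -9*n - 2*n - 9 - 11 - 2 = -11*n - 22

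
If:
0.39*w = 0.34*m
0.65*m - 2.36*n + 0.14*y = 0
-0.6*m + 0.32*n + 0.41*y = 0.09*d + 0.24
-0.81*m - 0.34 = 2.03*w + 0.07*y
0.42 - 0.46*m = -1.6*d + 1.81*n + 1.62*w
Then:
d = -0.45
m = -0.14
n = -0.02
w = -0.12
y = 0.30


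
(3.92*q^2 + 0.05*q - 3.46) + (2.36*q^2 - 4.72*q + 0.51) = 6.28*q^2 - 4.67*q - 2.95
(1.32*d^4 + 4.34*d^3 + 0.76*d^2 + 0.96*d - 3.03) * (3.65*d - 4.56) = 4.818*d^5 + 9.8218*d^4 - 17.0164*d^3 + 0.0384000000000002*d^2 - 15.4371*d + 13.8168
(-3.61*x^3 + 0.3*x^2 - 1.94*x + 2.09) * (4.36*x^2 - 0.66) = -15.7396*x^5 + 1.308*x^4 - 6.0758*x^3 + 8.9144*x^2 + 1.2804*x - 1.3794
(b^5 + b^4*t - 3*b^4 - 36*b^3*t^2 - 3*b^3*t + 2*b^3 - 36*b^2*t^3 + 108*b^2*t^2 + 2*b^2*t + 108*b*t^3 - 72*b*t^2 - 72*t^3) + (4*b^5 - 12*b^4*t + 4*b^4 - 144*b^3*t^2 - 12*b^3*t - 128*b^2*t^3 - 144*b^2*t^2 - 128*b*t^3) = 5*b^5 - 11*b^4*t + b^4 - 180*b^3*t^2 - 15*b^3*t + 2*b^3 - 164*b^2*t^3 - 36*b^2*t^2 + 2*b^2*t - 20*b*t^3 - 72*b*t^2 - 72*t^3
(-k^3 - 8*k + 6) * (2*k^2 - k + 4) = -2*k^5 + k^4 - 20*k^3 + 20*k^2 - 38*k + 24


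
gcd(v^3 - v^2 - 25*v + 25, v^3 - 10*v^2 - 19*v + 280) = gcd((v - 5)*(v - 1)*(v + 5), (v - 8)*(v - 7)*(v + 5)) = v + 5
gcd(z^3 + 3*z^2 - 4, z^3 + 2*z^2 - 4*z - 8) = z^2 + 4*z + 4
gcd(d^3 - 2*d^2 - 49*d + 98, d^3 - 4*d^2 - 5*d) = 1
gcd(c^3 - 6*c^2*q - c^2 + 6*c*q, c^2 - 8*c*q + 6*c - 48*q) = 1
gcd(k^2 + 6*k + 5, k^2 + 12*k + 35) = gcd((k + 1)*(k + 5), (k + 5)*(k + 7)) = k + 5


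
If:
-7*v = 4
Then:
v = -4/7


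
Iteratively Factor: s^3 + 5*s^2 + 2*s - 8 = (s - 1)*(s^2 + 6*s + 8) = (s - 1)*(s + 2)*(s + 4)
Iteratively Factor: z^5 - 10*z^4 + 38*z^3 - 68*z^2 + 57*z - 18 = (z - 3)*(z^4 - 7*z^3 + 17*z^2 - 17*z + 6) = (z - 3)*(z - 1)*(z^3 - 6*z^2 + 11*z - 6) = (z - 3)*(z - 1)^2*(z^2 - 5*z + 6) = (z - 3)^2*(z - 1)^2*(z - 2)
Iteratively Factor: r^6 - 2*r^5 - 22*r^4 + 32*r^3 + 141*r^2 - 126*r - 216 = (r - 2)*(r^5 - 22*r^3 - 12*r^2 + 117*r + 108) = (r - 2)*(r + 3)*(r^4 - 3*r^3 - 13*r^2 + 27*r + 36) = (r - 4)*(r - 2)*(r + 3)*(r^3 + r^2 - 9*r - 9) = (r - 4)*(r - 2)*(r + 3)^2*(r^2 - 2*r - 3) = (r - 4)*(r - 3)*(r - 2)*(r + 3)^2*(r + 1)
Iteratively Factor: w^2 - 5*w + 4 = (w - 1)*(w - 4)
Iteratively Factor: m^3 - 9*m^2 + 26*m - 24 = (m - 3)*(m^2 - 6*m + 8) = (m - 4)*(m - 3)*(m - 2)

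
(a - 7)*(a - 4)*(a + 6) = a^3 - 5*a^2 - 38*a + 168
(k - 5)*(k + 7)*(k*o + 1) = k^3*o + 2*k^2*o + k^2 - 35*k*o + 2*k - 35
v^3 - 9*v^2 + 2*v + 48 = (v - 8)*(v - 3)*(v + 2)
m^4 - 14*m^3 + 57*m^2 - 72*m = m*(m - 8)*(m - 3)^2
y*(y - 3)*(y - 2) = y^3 - 5*y^2 + 6*y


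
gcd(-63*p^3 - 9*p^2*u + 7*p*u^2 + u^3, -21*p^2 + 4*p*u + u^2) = 21*p^2 - 4*p*u - u^2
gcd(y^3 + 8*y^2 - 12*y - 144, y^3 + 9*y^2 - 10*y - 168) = y^2 + 2*y - 24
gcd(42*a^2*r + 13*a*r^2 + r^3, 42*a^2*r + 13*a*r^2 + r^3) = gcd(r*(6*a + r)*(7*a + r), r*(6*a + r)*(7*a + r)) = 42*a^2*r + 13*a*r^2 + r^3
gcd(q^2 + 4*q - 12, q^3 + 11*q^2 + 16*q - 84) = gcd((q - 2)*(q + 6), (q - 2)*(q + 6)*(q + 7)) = q^2 + 4*q - 12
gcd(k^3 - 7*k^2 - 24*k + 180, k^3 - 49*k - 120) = k + 5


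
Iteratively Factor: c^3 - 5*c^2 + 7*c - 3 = (c - 1)*(c^2 - 4*c + 3) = (c - 1)^2*(c - 3)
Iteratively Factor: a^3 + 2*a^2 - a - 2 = (a - 1)*(a^2 + 3*a + 2) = (a - 1)*(a + 2)*(a + 1)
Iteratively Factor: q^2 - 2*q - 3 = (q + 1)*(q - 3)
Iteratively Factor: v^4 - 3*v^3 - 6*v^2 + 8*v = (v)*(v^3 - 3*v^2 - 6*v + 8) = v*(v - 4)*(v^2 + v - 2) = v*(v - 4)*(v - 1)*(v + 2)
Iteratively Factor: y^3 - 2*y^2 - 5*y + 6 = (y - 3)*(y^2 + y - 2) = (y - 3)*(y + 2)*(y - 1)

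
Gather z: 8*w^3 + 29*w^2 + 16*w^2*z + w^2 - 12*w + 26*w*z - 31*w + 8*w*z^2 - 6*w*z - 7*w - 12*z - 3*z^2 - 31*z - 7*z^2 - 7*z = 8*w^3 + 30*w^2 - 50*w + z^2*(8*w - 10) + z*(16*w^2 + 20*w - 50)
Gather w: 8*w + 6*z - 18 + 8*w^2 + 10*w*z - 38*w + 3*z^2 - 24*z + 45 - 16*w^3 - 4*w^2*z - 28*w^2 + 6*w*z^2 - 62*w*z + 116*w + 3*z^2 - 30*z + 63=-16*w^3 + w^2*(-4*z - 20) + w*(6*z^2 - 52*z + 86) + 6*z^2 - 48*z + 90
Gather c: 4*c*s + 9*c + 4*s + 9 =c*(4*s + 9) + 4*s + 9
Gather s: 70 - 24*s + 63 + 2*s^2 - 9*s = 2*s^2 - 33*s + 133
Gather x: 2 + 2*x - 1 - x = x + 1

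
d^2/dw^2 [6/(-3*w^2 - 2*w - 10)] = 12*(9*w^2 + 6*w - 4*(3*w + 1)^2 + 30)/(3*w^2 + 2*w + 10)^3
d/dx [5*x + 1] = 5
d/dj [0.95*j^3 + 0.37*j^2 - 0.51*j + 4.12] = 2.85*j^2 + 0.74*j - 0.51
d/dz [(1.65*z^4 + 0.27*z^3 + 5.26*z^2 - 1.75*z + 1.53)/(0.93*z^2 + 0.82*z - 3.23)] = (3.069*z^5 + 4.3101*z^4 - 20.8752*z^3 + 3.3244*z^2 - 36.8254*z + 4.3979)/(0.8649*z^4 + 1.5252*z^3 - 5.3354*z^2 - 5.2972*z + 10.4329)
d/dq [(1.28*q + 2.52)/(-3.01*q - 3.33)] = (10.001628*q + 11.064924)/(3.01*q + 3.33)^3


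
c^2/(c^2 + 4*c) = c/(c + 4)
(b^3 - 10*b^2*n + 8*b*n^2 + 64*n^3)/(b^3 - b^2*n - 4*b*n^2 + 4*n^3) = (b^2 - 12*b*n + 32*n^2)/(b^2 - 3*b*n + 2*n^2)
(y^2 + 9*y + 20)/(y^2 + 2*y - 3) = (y^2 + 9*y + 20)/(y^2 + 2*y - 3)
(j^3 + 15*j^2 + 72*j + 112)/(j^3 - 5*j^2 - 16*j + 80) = (j^2 + 11*j + 28)/(j^2 - 9*j + 20)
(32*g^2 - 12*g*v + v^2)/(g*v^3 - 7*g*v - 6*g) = (-32*g^2 + 12*g*v - v^2)/(g*(-v^3 + 7*v + 6))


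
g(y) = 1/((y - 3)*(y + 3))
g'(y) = -1/((y - 3)*(y + 3)^2) - 1/((y - 3)^2*(y + 3)) = -2*y/(y^4 - 18*y^2 + 81)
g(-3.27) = 0.59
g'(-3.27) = 2.28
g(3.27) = 0.59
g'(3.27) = -2.28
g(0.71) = -0.12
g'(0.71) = -0.02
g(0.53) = -0.11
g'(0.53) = -0.01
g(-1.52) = -0.15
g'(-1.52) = 0.07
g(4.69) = 0.08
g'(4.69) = -0.06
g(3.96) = 0.15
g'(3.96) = -0.18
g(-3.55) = 0.28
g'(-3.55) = 0.55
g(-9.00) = 0.01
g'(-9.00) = 0.00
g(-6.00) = 0.04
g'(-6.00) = 0.02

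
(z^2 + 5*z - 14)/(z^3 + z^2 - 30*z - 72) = (z^2 + 5*z - 14)/(z^3 + z^2 - 30*z - 72)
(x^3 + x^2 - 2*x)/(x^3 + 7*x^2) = (x^2 + x - 2)/(x*(x + 7))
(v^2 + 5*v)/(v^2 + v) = (v + 5)/(v + 1)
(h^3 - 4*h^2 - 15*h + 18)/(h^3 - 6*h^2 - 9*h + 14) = (h^2 - 3*h - 18)/(h^2 - 5*h - 14)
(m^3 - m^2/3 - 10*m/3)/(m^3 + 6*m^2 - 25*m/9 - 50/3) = 3*m*(m - 2)/(3*m^2 + 13*m - 30)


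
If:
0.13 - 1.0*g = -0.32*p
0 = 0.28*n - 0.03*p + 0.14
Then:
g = 0.32*p + 0.13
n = 0.107142857142857*p - 0.5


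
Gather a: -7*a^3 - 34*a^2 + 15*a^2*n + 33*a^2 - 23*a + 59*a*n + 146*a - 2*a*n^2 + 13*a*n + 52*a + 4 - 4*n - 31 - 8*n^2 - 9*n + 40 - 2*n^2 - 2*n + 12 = -7*a^3 + a^2*(15*n - 1) + a*(-2*n^2 + 72*n + 175) - 10*n^2 - 15*n + 25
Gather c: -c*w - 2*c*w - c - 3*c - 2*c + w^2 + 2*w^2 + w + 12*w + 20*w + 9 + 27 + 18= c*(-3*w - 6) + 3*w^2 + 33*w + 54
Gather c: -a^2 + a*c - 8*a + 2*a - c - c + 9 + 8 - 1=-a^2 - 6*a + c*(a - 2) + 16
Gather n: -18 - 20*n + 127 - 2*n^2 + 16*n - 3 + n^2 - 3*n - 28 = -n^2 - 7*n + 78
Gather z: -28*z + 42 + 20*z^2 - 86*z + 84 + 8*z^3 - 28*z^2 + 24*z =8*z^3 - 8*z^2 - 90*z + 126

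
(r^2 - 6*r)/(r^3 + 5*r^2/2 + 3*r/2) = 2*(r - 6)/(2*r^2 + 5*r + 3)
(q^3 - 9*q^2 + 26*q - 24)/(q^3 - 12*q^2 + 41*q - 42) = (q - 4)/(q - 7)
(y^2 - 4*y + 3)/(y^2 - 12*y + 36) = (y^2 - 4*y + 3)/(y^2 - 12*y + 36)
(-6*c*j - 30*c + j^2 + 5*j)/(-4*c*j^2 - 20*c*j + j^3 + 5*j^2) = (6*c - j)/(j*(4*c - j))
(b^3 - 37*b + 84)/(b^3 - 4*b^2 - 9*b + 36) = (b + 7)/(b + 3)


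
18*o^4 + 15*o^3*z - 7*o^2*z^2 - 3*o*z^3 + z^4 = (-3*o + z)^2*(o + z)*(2*o + z)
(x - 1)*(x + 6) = x^2 + 5*x - 6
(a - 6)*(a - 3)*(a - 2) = a^3 - 11*a^2 + 36*a - 36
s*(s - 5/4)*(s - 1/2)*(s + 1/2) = s^4 - 5*s^3/4 - s^2/4 + 5*s/16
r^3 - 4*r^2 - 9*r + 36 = (r - 4)*(r - 3)*(r + 3)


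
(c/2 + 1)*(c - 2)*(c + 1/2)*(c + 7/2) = c^4/2 + 2*c^3 - 9*c^2/8 - 8*c - 7/2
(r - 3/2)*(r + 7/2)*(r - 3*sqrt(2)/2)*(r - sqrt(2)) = r^4 - 5*sqrt(2)*r^3/2 + 2*r^3 - 5*sqrt(2)*r^2 - 9*r^2/4 + 6*r + 105*sqrt(2)*r/8 - 63/4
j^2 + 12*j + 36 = (j + 6)^2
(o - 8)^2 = o^2 - 16*o + 64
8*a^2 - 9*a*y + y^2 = (-8*a + y)*(-a + y)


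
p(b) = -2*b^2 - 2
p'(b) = -4*b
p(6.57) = -88.33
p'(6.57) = -26.28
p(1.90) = -9.22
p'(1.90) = -7.60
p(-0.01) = -2.00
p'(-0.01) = 0.04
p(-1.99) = -9.92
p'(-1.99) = 7.96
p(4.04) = -34.64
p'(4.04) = -16.16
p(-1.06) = -4.25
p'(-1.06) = 4.24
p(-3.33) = -24.18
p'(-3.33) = 13.32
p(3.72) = -29.68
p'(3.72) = -14.88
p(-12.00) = -290.00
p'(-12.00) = 48.00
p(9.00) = -164.00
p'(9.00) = -36.00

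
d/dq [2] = 0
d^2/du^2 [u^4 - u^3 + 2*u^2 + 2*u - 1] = 12*u^2 - 6*u + 4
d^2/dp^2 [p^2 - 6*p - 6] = 2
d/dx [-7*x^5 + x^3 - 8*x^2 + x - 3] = -35*x^4 + 3*x^2 - 16*x + 1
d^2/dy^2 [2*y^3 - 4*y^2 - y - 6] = 12*y - 8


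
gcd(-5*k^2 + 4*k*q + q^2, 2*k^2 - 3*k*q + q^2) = -k + q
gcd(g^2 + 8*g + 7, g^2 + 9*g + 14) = g + 7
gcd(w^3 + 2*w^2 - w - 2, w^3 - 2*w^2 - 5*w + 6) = w^2 + w - 2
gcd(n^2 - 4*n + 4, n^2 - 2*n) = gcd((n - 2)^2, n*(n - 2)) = n - 2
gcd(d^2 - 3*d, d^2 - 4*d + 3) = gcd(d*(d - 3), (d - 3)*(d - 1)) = d - 3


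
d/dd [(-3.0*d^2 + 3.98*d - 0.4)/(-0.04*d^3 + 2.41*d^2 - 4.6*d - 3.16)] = (-0.12*d^4 + 0.3184*d^3 + 4.1602*d^2 + 20.888*d - 14.4168)/(0.0016*d^6 - 0.1928*d^5 + 6.1761*d^4 - 21.9192*d^3 + 5.9288*d^2 + 29.072*d + 9.9856)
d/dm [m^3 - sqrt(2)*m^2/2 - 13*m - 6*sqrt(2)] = 3*m^2 - sqrt(2)*m - 13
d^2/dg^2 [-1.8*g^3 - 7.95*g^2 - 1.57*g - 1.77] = -10.8*g - 15.9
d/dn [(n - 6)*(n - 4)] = 2*n - 10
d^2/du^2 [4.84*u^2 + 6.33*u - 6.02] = 9.68000000000000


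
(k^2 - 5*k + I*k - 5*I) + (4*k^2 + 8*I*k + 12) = 5*k^2 - 5*k + 9*I*k + 12 - 5*I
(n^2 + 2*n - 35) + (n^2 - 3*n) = 2*n^2 - n - 35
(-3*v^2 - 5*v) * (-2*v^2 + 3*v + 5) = 6*v^4 + v^3 - 30*v^2 - 25*v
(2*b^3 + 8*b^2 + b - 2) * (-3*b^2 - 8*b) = -6*b^5 - 40*b^4 - 67*b^3 - 2*b^2 + 16*b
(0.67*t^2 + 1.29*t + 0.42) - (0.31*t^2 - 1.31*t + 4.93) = 0.36*t^2 + 2.6*t - 4.51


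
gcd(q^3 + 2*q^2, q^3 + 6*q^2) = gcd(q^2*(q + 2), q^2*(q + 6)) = q^2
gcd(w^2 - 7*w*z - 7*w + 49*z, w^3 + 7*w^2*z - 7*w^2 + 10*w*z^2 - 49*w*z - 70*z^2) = w - 7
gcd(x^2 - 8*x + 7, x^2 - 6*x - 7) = x - 7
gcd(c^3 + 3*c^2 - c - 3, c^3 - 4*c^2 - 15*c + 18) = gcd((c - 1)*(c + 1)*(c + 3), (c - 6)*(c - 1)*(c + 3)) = c^2 + 2*c - 3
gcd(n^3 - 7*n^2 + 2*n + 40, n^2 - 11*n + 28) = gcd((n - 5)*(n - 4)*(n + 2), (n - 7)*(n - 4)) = n - 4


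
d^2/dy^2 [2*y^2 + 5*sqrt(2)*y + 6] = 4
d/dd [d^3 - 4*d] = 3*d^2 - 4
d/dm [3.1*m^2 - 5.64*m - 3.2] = 6.2*m - 5.64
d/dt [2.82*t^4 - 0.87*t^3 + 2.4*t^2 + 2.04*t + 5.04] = 11.28*t^3 - 2.61*t^2 + 4.8*t + 2.04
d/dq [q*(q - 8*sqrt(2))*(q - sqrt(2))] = 3*q^2 - 18*sqrt(2)*q + 16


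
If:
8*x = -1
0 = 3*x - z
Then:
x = -1/8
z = -3/8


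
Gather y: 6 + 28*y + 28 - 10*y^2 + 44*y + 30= -10*y^2 + 72*y + 64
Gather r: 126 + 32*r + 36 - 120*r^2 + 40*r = -120*r^2 + 72*r + 162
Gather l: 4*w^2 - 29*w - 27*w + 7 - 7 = 4*w^2 - 56*w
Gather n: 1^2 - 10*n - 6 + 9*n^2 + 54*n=9*n^2 + 44*n - 5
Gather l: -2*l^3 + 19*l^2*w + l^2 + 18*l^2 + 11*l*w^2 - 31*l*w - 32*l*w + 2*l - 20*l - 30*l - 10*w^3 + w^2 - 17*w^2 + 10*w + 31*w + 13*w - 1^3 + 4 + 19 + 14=-2*l^3 + l^2*(19*w + 19) + l*(11*w^2 - 63*w - 48) - 10*w^3 - 16*w^2 + 54*w + 36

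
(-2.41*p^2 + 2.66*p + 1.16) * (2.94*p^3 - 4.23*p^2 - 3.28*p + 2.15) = -7.0854*p^5 + 18.0147*p^4 + 0.0633999999999979*p^3 - 18.8131*p^2 + 1.9142*p + 2.494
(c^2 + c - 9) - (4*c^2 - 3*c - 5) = -3*c^2 + 4*c - 4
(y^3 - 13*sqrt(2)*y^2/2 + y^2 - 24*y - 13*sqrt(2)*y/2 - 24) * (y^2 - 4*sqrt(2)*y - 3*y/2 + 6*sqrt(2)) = y^5 - 21*sqrt(2)*y^4/2 - y^4/2 + 21*sqrt(2)*y^3/4 + 53*y^3/2 - 14*y^2 + 447*sqrt(2)*y^2/4 - 48*sqrt(2)*y - 42*y - 144*sqrt(2)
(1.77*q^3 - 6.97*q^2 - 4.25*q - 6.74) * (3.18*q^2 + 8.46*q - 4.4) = 5.6286*q^5 - 7.1904*q^4 - 80.2692*q^3 - 26.7202*q^2 - 38.3204*q + 29.656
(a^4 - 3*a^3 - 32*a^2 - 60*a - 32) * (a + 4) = a^5 + a^4 - 44*a^3 - 188*a^2 - 272*a - 128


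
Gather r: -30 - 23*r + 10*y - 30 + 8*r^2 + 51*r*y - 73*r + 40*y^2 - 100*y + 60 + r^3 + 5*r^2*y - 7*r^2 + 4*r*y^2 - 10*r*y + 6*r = r^3 + r^2*(5*y + 1) + r*(4*y^2 + 41*y - 90) + 40*y^2 - 90*y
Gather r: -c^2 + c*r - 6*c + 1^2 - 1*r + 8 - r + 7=-c^2 - 6*c + r*(c - 2) + 16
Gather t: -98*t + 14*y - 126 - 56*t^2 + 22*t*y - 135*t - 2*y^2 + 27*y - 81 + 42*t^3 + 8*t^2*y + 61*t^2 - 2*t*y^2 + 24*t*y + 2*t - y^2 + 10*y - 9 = 42*t^3 + t^2*(8*y + 5) + t*(-2*y^2 + 46*y - 231) - 3*y^2 + 51*y - 216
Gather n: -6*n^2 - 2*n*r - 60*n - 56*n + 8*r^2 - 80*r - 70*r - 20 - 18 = -6*n^2 + n*(-2*r - 116) + 8*r^2 - 150*r - 38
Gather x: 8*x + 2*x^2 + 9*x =2*x^2 + 17*x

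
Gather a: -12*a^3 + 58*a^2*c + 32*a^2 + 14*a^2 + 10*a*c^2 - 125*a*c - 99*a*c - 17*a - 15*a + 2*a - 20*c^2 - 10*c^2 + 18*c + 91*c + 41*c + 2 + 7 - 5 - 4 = -12*a^3 + a^2*(58*c + 46) + a*(10*c^2 - 224*c - 30) - 30*c^2 + 150*c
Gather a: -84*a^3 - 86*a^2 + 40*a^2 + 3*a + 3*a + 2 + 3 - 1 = -84*a^3 - 46*a^2 + 6*a + 4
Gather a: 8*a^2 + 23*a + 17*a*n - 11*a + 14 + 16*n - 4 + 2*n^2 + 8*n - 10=8*a^2 + a*(17*n + 12) + 2*n^2 + 24*n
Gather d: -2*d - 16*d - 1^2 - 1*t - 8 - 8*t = -18*d - 9*t - 9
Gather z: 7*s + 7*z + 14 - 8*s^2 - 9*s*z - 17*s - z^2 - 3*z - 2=-8*s^2 - 10*s - z^2 + z*(4 - 9*s) + 12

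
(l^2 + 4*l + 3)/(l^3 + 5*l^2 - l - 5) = (l + 3)/(l^2 + 4*l - 5)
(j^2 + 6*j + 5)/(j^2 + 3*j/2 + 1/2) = 2*(j + 5)/(2*j + 1)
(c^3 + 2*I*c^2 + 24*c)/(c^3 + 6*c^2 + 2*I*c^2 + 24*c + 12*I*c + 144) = c/(c + 6)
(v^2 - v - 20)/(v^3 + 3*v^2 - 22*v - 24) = (v^2 - v - 20)/(v^3 + 3*v^2 - 22*v - 24)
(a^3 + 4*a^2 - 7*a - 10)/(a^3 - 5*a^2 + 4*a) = (a^3 + 4*a^2 - 7*a - 10)/(a*(a^2 - 5*a + 4))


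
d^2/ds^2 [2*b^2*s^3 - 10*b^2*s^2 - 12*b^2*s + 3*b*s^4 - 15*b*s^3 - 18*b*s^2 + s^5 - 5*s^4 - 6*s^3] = 12*b^2*s - 20*b^2 + 36*b*s^2 - 90*b*s - 36*b + 20*s^3 - 60*s^2 - 36*s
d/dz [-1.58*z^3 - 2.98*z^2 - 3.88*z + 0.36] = -4.74*z^2 - 5.96*z - 3.88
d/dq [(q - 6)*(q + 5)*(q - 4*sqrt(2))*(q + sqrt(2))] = 4*q^3 - 9*sqrt(2)*q^2 - 3*q^2 - 76*q + 6*sqrt(2)*q + 8 + 90*sqrt(2)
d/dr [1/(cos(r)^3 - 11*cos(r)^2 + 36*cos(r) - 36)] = (3*cos(r)^2 - 22*cos(r) + 36)*sin(r)/(cos(r)^3 - 11*cos(r)^2 + 36*cos(r) - 36)^2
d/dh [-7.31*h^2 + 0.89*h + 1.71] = 0.89 - 14.62*h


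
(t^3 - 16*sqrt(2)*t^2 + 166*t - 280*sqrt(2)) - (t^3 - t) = -16*sqrt(2)*t^2 + 167*t - 280*sqrt(2)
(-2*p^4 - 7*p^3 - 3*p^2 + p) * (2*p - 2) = -4*p^5 - 10*p^4 + 8*p^3 + 8*p^2 - 2*p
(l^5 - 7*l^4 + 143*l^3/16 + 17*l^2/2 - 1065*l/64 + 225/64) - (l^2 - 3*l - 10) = l^5 - 7*l^4 + 143*l^3/16 + 15*l^2/2 - 873*l/64 + 865/64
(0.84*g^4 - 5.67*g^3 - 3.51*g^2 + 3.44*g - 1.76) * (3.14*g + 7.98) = 2.6376*g^5 - 11.1006*g^4 - 56.268*g^3 - 17.2082*g^2 + 21.9248*g - 14.0448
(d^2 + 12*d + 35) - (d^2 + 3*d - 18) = 9*d + 53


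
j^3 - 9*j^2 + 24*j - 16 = (j - 4)^2*(j - 1)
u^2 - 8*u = u*(u - 8)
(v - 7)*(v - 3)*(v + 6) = v^3 - 4*v^2 - 39*v + 126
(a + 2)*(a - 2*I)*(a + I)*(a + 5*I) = a^4 + 2*a^3 + 4*I*a^3 + 7*a^2 + 8*I*a^2 + 14*a + 10*I*a + 20*I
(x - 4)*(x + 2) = x^2 - 2*x - 8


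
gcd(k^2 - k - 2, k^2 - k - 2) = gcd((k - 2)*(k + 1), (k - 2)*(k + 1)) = k^2 - k - 2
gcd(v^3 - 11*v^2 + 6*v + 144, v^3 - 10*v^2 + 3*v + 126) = v^2 - 3*v - 18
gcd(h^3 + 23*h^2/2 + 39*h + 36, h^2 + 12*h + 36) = h + 6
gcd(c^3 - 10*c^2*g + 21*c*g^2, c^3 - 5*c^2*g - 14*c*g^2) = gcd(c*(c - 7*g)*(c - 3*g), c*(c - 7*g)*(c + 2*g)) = c^2 - 7*c*g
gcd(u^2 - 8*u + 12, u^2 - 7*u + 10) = u - 2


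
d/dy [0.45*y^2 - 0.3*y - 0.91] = 0.9*y - 0.3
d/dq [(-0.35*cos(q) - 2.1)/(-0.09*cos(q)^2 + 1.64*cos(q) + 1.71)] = (0.0315*cos(q)^2 + 0.378*cos(q) - 2.8455)*sin(q)/(0.0081*cos(q)^4 - 0.2952*cos(q)^3 + 2.3818*cos(q)^2 + 5.6088*cos(q) + 2.9241)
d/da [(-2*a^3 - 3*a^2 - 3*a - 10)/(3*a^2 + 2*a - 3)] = (-6*a^4 - 8*a^3 + 21*a^2 + 78*a + 29)/(9*a^4 + 12*a^3 - 14*a^2 - 12*a + 9)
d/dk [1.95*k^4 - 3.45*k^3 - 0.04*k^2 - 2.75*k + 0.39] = 7.8*k^3 - 10.35*k^2 - 0.08*k - 2.75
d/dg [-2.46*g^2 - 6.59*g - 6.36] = -4.92*g - 6.59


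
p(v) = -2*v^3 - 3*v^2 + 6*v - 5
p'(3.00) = -66.00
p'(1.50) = -16.50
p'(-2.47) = -15.79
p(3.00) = -68.00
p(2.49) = -39.54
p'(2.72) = -54.71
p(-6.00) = 283.00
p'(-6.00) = -174.00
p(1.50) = -9.50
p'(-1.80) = -2.64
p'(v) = -6*v^2 - 6*v + 6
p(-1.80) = -13.86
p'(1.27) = -11.30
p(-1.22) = -13.15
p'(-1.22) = 4.39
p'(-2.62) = -19.47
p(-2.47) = -7.98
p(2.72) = -51.12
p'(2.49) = -46.14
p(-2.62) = -5.34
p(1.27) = -6.32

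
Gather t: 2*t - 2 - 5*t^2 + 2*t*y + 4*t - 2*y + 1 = -5*t^2 + t*(2*y + 6) - 2*y - 1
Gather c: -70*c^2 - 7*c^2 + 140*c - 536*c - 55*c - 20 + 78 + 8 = -77*c^2 - 451*c + 66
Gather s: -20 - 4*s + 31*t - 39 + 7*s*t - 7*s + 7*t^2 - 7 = s*(7*t - 11) + 7*t^2 + 31*t - 66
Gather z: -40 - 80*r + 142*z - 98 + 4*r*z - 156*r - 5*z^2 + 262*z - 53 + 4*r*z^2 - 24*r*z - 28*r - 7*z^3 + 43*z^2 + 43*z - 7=-264*r - 7*z^3 + z^2*(4*r + 38) + z*(447 - 20*r) - 198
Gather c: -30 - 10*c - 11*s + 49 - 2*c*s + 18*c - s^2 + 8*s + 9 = c*(8 - 2*s) - s^2 - 3*s + 28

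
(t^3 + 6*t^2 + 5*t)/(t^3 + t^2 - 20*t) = (t + 1)/(t - 4)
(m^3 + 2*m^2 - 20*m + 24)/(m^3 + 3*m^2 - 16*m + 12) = (m - 2)/(m - 1)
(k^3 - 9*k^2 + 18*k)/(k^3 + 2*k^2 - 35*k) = (k^2 - 9*k + 18)/(k^2 + 2*k - 35)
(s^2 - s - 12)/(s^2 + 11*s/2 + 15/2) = 2*(s - 4)/(2*s + 5)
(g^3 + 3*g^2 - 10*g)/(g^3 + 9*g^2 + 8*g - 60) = g/(g + 6)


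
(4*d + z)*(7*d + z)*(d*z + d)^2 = 28*d^4*z^2 + 56*d^4*z + 28*d^4 + 11*d^3*z^3 + 22*d^3*z^2 + 11*d^3*z + d^2*z^4 + 2*d^2*z^3 + d^2*z^2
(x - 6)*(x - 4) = x^2 - 10*x + 24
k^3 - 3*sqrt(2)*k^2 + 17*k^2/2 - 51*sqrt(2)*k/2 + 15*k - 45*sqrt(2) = (k + 5/2)*(k + 6)*(k - 3*sqrt(2))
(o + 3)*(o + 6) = o^2 + 9*o + 18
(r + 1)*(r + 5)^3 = r^4 + 16*r^3 + 90*r^2 + 200*r + 125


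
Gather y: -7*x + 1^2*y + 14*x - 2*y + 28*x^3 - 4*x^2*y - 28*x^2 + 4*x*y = 28*x^3 - 28*x^2 + 7*x + y*(-4*x^2 + 4*x - 1)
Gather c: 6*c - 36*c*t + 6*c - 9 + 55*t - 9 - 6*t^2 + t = c*(12 - 36*t) - 6*t^2 + 56*t - 18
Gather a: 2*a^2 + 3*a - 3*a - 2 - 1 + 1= 2*a^2 - 2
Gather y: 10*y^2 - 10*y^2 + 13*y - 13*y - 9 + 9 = 0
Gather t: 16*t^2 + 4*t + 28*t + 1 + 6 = 16*t^2 + 32*t + 7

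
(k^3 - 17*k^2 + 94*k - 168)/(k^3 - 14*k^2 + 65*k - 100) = (k^2 - 13*k + 42)/(k^2 - 10*k + 25)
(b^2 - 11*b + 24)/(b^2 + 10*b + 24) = (b^2 - 11*b + 24)/(b^2 + 10*b + 24)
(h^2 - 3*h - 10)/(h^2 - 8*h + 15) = (h + 2)/(h - 3)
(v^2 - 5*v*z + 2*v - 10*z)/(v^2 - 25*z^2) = (v + 2)/(v + 5*z)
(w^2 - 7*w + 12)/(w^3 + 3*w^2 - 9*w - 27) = (w - 4)/(w^2 + 6*w + 9)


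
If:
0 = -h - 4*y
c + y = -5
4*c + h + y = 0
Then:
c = -15/7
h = 80/7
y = -20/7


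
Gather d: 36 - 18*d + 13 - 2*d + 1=50 - 20*d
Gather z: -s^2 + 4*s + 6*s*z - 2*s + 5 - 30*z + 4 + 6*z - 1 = -s^2 + 2*s + z*(6*s - 24) + 8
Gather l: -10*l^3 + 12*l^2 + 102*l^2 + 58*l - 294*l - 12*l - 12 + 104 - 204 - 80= -10*l^3 + 114*l^2 - 248*l - 192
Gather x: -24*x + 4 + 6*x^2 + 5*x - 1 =6*x^2 - 19*x + 3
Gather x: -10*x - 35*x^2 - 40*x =-35*x^2 - 50*x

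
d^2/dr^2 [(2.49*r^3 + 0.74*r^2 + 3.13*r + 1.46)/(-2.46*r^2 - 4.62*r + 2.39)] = (-1.4210854715202e-14*r^5 - 156.637044*r^3 + 85.8479400000001*r^2 - 295.313058*r - 157.069072)/(14.886936*r^6 + 83.875176*r^5 + 114.1317*r^4 - 64.36584*r^3 - 110.88405*r^2 + 79.169706*r - 13.651919)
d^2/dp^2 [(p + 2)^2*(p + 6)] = 6*p + 20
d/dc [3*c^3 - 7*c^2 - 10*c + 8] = 9*c^2 - 14*c - 10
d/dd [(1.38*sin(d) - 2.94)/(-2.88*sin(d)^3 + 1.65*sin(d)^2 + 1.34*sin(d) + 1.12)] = (7.9488*sin(d)^3 - 27.6786*sin(d)^2 + 9.702*sin(d) + 5.4852)*cos(d)/(8.2944*sin(d)^6 - 9.504*sin(d)^5 - 4.9959*sin(d)^4 - 2.0292*sin(d)^3 + 5.4916*sin(d)^2 + 3.0016*sin(d) + 1.2544)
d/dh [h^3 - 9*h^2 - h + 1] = 3*h^2 - 18*h - 1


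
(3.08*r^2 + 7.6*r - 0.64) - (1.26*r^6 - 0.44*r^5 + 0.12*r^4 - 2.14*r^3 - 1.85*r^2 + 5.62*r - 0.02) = -1.26*r^6 + 0.44*r^5 - 0.12*r^4 + 2.14*r^3 + 4.93*r^2 + 1.98*r - 0.62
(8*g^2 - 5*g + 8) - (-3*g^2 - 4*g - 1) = 11*g^2 - g + 9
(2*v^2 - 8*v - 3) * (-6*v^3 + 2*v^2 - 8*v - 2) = -12*v^5 + 52*v^4 - 14*v^3 + 54*v^2 + 40*v + 6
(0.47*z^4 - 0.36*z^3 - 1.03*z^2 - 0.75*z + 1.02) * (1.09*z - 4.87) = 0.5123*z^5 - 2.6813*z^4 + 0.6305*z^3 + 4.1986*z^2 + 4.7643*z - 4.9674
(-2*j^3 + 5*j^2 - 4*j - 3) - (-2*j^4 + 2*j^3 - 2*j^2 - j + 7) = 2*j^4 - 4*j^3 + 7*j^2 - 3*j - 10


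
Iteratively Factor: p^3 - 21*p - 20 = (p + 1)*(p^2 - p - 20) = (p + 1)*(p + 4)*(p - 5)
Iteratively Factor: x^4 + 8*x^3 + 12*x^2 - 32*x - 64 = (x - 2)*(x^3 + 10*x^2 + 32*x + 32) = (x - 2)*(x + 2)*(x^2 + 8*x + 16) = (x - 2)*(x + 2)*(x + 4)*(x + 4)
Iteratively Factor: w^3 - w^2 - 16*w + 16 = (w - 4)*(w^2 + 3*w - 4) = (w - 4)*(w + 4)*(w - 1)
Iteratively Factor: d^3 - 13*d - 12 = (d + 3)*(d^2 - 3*d - 4) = (d + 1)*(d + 3)*(d - 4)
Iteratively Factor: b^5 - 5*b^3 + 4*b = (b - 2)*(b^4 + 2*b^3 - b^2 - 2*b) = (b - 2)*(b + 2)*(b^3 - b) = (b - 2)*(b - 1)*(b + 2)*(b^2 + b) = b*(b - 2)*(b - 1)*(b + 2)*(b + 1)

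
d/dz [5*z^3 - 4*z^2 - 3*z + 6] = 15*z^2 - 8*z - 3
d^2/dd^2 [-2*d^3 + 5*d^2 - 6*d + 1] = 10 - 12*d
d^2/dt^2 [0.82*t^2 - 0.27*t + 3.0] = 1.64000000000000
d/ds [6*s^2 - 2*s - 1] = 12*s - 2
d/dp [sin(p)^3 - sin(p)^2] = (3*sin(p) - 2)*sin(p)*cos(p)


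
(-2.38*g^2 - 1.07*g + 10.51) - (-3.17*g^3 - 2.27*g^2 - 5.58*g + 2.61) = 3.17*g^3 - 0.11*g^2 + 4.51*g + 7.9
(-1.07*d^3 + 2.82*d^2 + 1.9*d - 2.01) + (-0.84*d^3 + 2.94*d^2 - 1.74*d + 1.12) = -1.91*d^3 + 5.76*d^2 + 0.16*d - 0.89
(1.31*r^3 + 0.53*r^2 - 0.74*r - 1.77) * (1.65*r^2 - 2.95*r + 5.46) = 2.1615*r^5 - 2.99*r^4 + 4.3681*r^3 + 2.1563*r^2 + 1.1811*r - 9.6642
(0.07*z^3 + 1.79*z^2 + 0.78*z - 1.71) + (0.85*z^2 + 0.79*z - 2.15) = 0.07*z^3 + 2.64*z^2 + 1.57*z - 3.86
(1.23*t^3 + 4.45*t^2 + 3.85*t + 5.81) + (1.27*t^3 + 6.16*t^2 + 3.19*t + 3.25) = 2.5*t^3 + 10.61*t^2 + 7.04*t + 9.06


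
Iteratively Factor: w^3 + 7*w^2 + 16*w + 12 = (w + 2)*(w^2 + 5*w + 6) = (w + 2)^2*(w + 3)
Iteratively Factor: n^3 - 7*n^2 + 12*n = (n - 3)*(n^2 - 4*n) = n*(n - 3)*(n - 4)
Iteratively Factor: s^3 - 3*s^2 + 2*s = (s)*(s^2 - 3*s + 2) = s*(s - 1)*(s - 2)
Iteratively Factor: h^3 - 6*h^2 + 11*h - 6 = (h - 1)*(h^2 - 5*h + 6) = (h - 2)*(h - 1)*(h - 3)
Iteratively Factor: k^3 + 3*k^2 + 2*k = (k + 2)*(k^2 + k) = k*(k + 2)*(k + 1)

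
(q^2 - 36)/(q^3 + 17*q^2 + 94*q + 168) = (q - 6)/(q^2 + 11*q + 28)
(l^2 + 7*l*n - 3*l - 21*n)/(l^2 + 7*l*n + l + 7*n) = (l - 3)/(l + 1)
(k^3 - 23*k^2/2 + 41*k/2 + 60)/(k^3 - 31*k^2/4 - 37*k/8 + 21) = 4*(2*k^2 - 7*k - 15)/(8*k^2 + 2*k - 21)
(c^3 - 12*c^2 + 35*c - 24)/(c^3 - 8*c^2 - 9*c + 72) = (c - 1)/(c + 3)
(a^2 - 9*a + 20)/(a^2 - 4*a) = (a - 5)/a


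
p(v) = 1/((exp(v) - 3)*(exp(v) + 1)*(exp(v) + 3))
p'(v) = -exp(v)/((exp(v) - 3)*(exp(v) + 1)*(exp(v) + 3)^2) - exp(v)/((exp(v) - 3)*(exp(v) + 1)^2*(exp(v) + 3)) - exp(v)/((exp(v) - 3)^2*(exp(v) + 1)*(exp(v) + 3))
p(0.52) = -0.06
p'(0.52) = -0.02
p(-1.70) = -0.09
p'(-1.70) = 0.01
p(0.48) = -0.06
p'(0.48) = -0.01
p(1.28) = 0.06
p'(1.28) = -0.41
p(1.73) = 0.01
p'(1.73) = -0.02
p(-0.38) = -0.07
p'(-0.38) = 0.02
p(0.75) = -0.07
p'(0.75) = -0.09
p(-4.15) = -0.11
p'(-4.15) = 0.00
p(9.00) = 0.00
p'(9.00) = 0.00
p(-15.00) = -0.11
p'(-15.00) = 0.00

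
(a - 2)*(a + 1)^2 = a^3 - 3*a - 2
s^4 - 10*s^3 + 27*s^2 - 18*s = s*(s - 6)*(s - 3)*(s - 1)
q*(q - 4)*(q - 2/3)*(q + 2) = q^4 - 8*q^3/3 - 20*q^2/3 + 16*q/3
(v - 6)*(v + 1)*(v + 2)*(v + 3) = v^4 - 25*v^2 - 60*v - 36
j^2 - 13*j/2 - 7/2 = (j - 7)*(j + 1/2)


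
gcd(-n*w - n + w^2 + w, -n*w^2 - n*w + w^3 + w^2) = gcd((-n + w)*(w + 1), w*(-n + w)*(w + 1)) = -n*w - n + w^2 + w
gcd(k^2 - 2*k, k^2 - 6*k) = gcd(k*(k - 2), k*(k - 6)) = k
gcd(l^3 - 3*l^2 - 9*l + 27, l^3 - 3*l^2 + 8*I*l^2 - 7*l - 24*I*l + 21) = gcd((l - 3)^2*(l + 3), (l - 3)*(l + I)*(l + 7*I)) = l - 3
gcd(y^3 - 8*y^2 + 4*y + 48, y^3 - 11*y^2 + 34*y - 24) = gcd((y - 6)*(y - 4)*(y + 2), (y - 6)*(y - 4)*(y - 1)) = y^2 - 10*y + 24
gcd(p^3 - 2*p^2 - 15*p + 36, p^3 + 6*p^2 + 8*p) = p + 4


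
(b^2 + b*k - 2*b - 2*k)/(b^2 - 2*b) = (b + k)/b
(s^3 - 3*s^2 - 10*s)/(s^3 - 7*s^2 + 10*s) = (s + 2)/(s - 2)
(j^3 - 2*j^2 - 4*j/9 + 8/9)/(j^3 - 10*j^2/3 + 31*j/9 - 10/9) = (3*j^2 - 4*j - 4)/(3*j^2 - 8*j + 5)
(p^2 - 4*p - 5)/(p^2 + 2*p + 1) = (p - 5)/(p + 1)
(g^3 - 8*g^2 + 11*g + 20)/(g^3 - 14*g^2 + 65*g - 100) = (g + 1)/(g - 5)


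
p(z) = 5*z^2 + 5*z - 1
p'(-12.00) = -115.00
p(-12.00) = 659.00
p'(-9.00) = -85.00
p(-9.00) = 359.00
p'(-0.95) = -4.50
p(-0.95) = -1.24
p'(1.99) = 24.90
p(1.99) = 28.75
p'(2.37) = 28.70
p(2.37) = 38.93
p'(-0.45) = 0.50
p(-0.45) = -2.24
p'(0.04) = 5.40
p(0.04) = -0.79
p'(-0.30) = 2.00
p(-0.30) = -2.05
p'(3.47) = 39.70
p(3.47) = 76.55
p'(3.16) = 36.60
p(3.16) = 64.73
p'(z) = 10*z + 5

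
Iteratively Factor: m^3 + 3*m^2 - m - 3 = (m + 3)*(m^2 - 1) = (m + 1)*(m + 3)*(m - 1)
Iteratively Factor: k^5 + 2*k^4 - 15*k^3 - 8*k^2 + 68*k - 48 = (k + 4)*(k^4 - 2*k^3 - 7*k^2 + 20*k - 12) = (k + 3)*(k + 4)*(k^3 - 5*k^2 + 8*k - 4) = (k - 1)*(k + 3)*(k + 4)*(k^2 - 4*k + 4) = (k - 2)*(k - 1)*(k + 3)*(k + 4)*(k - 2)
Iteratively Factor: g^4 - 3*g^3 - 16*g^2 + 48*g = (g)*(g^3 - 3*g^2 - 16*g + 48) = g*(g - 3)*(g^2 - 16) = g*(g - 3)*(g + 4)*(g - 4)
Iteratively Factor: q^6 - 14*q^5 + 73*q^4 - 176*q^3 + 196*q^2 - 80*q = (q - 1)*(q^5 - 13*q^4 + 60*q^3 - 116*q^2 + 80*q) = (q - 2)*(q - 1)*(q^4 - 11*q^3 + 38*q^2 - 40*q) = (q - 4)*(q - 2)*(q - 1)*(q^3 - 7*q^2 + 10*q) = (q - 4)*(q - 2)^2*(q - 1)*(q^2 - 5*q) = q*(q - 4)*(q - 2)^2*(q - 1)*(q - 5)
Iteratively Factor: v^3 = (v)*(v^2) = v^2*(v)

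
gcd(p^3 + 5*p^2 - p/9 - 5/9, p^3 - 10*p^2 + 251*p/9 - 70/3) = 1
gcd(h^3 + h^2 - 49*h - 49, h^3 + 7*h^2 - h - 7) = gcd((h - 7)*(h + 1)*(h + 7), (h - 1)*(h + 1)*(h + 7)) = h^2 + 8*h + 7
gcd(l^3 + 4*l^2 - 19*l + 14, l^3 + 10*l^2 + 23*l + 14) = l + 7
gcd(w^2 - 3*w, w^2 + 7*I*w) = w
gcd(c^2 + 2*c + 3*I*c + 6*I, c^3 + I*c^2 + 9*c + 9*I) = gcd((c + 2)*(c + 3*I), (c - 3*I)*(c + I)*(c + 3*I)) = c + 3*I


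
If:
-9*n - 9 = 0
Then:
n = -1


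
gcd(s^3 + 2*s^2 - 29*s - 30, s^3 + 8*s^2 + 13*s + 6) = s^2 + 7*s + 6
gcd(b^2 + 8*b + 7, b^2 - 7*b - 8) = b + 1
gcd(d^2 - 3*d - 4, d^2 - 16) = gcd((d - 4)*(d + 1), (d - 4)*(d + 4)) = d - 4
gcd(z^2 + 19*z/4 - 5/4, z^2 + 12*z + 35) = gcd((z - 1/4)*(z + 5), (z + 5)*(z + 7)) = z + 5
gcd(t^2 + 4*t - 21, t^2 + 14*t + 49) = t + 7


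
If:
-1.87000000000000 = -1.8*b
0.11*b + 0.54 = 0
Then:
No Solution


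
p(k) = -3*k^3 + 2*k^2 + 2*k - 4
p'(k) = -9*k^2 + 4*k + 2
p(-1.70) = 13.12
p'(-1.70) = -30.81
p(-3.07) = 95.51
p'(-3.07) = -95.10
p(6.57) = -755.31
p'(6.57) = -360.20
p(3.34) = -86.79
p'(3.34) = -85.04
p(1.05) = -3.17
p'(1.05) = -3.72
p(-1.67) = 12.21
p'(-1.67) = -29.78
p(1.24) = -4.16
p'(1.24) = -6.88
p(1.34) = -4.95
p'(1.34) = -8.80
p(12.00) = -4876.00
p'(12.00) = -1246.00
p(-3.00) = 89.00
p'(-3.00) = -91.00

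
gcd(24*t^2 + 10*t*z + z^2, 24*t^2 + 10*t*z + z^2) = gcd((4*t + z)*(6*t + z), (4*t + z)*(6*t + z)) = 24*t^2 + 10*t*z + z^2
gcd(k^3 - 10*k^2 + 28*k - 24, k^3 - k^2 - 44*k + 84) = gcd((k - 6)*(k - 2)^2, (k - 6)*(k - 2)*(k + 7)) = k^2 - 8*k + 12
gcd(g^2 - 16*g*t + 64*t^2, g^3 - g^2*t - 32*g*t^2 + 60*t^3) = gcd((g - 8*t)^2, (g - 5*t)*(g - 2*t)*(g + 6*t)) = 1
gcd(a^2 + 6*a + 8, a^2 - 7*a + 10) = 1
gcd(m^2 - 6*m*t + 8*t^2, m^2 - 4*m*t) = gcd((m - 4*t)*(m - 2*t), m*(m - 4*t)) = -m + 4*t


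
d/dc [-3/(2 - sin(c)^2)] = -12*sin(2*c)/(cos(2*c) + 3)^2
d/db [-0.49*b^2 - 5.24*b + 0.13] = -0.98*b - 5.24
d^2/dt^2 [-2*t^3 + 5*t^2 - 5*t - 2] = 10 - 12*t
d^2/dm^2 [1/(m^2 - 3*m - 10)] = 2*(m^2 - 3*m - (2*m - 3)^2 - 10)/(-m^2 + 3*m + 10)^3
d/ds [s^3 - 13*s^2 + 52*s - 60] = 3*s^2 - 26*s + 52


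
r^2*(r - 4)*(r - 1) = r^4 - 5*r^3 + 4*r^2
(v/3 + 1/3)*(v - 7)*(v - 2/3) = v^3/3 - 20*v^2/9 - v + 14/9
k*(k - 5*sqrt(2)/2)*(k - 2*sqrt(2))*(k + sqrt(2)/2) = k^4 - 4*sqrt(2)*k^3 + 11*k^2/2 + 5*sqrt(2)*k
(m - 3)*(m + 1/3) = m^2 - 8*m/3 - 1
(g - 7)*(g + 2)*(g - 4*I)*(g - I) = g^4 - 5*g^3 - 5*I*g^3 - 18*g^2 + 25*I*g^2 + 20*g + 70*I*g + 56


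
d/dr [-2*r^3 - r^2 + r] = -6*r^2 - 2*r + 1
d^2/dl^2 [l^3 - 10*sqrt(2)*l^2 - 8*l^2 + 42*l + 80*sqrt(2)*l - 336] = 6*l - 20*sqrt(2) - 16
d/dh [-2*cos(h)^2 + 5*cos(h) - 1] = (4*cos(h) - 5)*sin(h)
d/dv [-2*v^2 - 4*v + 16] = -4*v - 4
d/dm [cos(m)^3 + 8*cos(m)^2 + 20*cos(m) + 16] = (3*sin(m)^2 - 16*cos(m) - 23)*sin(m)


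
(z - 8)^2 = z^2 - 16*z + 64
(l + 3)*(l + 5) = l^2 + 8*l + 15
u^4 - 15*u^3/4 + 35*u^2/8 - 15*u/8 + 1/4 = (u - 2)*(u - 1)*(u - 1/2)*(u - 1/4)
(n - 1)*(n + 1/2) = n^2 - n/2 - 1/2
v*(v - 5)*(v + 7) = v^3 + 2*v^2 - 35*v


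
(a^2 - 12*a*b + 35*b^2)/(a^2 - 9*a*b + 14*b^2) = (a - 5*b)/(a - 2*b)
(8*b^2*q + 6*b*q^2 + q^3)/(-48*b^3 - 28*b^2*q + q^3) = q/(-6*b + q)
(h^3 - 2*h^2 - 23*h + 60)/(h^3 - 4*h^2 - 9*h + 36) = (h + 5)/(h + 3)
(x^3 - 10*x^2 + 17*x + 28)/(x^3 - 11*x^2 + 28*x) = (x + 1)/x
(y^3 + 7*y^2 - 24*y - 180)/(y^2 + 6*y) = y + 1 - 30/y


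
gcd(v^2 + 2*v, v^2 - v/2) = v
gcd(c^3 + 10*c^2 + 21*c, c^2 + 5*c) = c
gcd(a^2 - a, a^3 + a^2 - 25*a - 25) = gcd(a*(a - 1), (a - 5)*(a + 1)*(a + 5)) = 1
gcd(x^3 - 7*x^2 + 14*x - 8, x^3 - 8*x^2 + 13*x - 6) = x - 1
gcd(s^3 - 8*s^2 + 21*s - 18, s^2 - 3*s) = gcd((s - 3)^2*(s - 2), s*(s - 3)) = s - 3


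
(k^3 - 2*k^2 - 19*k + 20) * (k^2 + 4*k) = k^5 + 2*k^4 - 27*k^3 - 56*k^2 + 80*k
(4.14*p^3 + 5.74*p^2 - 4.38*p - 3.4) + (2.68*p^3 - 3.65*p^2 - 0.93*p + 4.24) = 6.82*p^3 + 2.09*p^2 - 5.31*p + 0.84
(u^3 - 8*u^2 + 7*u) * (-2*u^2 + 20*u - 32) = -2*u^5 + 36*u^4 - 206*u^3 + 396*u^2 - 224*u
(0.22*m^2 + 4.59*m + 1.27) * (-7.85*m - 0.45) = -1.727*m^3 - 36.1305*m^2 - 12.035*m - 0.5715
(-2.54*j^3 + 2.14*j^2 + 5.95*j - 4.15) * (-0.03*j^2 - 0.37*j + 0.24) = 0.0762*j^5 + 0.8756*j^4 - 1.5799*j^3 - 1.5634*j^2 + 2.9635*j - 0.996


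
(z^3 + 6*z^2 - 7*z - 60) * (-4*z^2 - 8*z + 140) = -4*z^5 - 32*z^4 + 120*z^3 + 1136*z^2 - 500*z - 8400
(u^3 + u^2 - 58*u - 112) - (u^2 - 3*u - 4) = u^3 - 55*u - 108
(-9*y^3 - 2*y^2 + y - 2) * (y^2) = -9*y^5 - 2*y^4 + y^3 - 2*y^2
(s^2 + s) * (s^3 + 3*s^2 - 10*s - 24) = s^5 + 4*s^4 - 7*s^3 - 34*s^2 - 24*s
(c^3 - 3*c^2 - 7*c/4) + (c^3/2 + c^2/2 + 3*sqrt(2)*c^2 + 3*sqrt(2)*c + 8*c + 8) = 3*c^3/2 - 5*c^2/2 + 3*sqrt(2)*c^2 + 3*sqrt(2)*c + 25*c/4 + 8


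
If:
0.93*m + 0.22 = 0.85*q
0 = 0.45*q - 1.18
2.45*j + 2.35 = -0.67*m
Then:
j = -1.55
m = 2.16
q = 2.62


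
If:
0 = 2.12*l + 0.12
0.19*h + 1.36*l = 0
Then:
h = 0.41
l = -0.06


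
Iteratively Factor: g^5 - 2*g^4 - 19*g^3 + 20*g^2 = (g + 4)*(g^4 - 6*g^3 + 5*g^2) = g*(g + 4)*(g^3 - 6*g^2 + 5*g) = g*(g - 5)*(g + 4)*(g^2 - g) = g*(g - 5)*(g - 1)*(g + 4)*(g)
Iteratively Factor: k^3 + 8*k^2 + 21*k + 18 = (k + 3)*(k^2 + 5*k + 6) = (k + 2)*(k + 3)*(k + 3)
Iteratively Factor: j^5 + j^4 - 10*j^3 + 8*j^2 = (j)*(j^4 + j^3 - 10*j^2 + 8*j) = j*(j + 4)*(j^3 - 3*j^2 + 2*j) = j*(j - 1)*(j + 4)*(j^2 - 2*j) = j*(j - 2)*(j - 1)*(j + 4)*(j)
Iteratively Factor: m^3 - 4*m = (m)*(m^2 - 4) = m*(m - 2)*(m + 2)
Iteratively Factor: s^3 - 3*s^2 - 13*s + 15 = (s - 1)*(s^2 - 2*s - 15) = (s - 5)*(s - 1)*(s + 3)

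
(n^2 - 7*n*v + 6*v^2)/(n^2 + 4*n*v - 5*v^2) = (n - 6*v)/(n + 5*v)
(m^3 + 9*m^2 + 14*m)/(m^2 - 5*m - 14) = m*(m + 7)/(m - 7)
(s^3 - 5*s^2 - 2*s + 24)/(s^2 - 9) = (s^2 - 2*s - 8)/(s + 3)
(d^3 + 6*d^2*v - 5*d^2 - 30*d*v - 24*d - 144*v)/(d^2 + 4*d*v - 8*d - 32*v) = (d^2 + 6*d*v + 3*d + 18*v)/(d + 4*v)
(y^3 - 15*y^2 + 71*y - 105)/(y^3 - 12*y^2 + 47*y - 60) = (y - 7)/(y - 4)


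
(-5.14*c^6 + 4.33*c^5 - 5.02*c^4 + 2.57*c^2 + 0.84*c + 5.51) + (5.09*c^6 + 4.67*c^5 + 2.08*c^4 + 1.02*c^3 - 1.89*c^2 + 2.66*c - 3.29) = -0.0499999999999998*c^6 + 9.0*c^5 - 2.94*c^4 + 1.02*c^3 + 0.68*c^2 + 3.5*c + 2.22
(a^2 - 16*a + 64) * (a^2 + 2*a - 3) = a^4 - 14*a^3 + 29*a^2 + 176*a - 192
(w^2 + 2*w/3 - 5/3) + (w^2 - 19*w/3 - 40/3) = 2*w^2 - 17*w/3 - 15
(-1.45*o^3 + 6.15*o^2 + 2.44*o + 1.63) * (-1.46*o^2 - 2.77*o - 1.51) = 2.117*o^5 - 4.9625*o^4 - 18.4084*o^3 - 18.4251*o^2 - 8.1995*o - 2.4613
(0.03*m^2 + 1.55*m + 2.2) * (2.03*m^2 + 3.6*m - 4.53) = 0.0609*m^4 + 3.2545*m^3 + 9.9101*m^2 + 0.8985*m - 9.966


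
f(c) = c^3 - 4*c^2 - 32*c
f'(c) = 3*c^2 - 8*c - 32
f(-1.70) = 37.93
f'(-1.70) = -9.73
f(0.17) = -5.55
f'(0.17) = -33.27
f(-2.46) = 39.63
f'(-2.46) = 5.83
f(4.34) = -132.48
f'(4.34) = -10.21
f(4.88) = -135.20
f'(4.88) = 0.40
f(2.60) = -92.66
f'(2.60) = -32.52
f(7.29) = -58.44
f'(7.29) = 69.11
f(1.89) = -68.02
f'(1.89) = -36.40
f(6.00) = -120.00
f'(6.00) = 28.00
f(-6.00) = -168.00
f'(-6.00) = 124.00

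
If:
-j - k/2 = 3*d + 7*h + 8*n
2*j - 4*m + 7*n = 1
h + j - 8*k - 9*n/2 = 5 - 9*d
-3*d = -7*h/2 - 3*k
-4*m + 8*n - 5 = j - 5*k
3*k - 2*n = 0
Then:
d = 6116/17337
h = 2800/5779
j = -10366/5779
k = -1228/5779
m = -39405/23116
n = -1842/5779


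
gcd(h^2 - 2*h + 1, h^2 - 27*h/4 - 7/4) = 1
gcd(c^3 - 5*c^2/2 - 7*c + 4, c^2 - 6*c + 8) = c - 4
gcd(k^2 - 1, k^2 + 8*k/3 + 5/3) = k + 1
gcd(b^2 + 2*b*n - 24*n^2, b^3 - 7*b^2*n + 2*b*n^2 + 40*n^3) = b - 4*n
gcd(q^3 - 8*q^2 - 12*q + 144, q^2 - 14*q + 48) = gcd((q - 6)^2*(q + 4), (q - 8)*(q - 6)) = q - 6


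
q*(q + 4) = q^2 + 4*q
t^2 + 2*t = t*(t + 2)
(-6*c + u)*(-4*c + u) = 24*c^2 - 10*c*u + u^2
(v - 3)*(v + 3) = v^2 - 9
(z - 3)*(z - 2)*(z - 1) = z^3 - 6*z^2 + 11*z - 6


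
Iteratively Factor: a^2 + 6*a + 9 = (a + 3)*(a + 3)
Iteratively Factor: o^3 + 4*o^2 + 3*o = (o + 3)*(o^2 + o) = (o + 1)*(o + 3)*(o)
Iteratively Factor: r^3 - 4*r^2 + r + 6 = (r - 3)*(r^2 - r - 2) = (r - 3)*(r + 1)*(r - 2)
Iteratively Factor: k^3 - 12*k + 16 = (k - 2)*(k^2 + 2*k - 8) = (k - 2)*(k + 4)*(k - 2)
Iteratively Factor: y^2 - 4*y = (y - 4)*(y)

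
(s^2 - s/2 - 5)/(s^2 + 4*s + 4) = (s - 5/2)/(s + 2)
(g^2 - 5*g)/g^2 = (g - 5)/g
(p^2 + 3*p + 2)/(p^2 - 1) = (p + 2)/(p - 1)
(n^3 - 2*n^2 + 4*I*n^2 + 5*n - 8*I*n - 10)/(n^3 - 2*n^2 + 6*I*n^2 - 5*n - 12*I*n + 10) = (n - I)/(n + I)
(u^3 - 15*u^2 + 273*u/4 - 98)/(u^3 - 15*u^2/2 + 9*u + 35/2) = (u^2 - 23*u/2 + 28)/(u^2 - 4*u - 5)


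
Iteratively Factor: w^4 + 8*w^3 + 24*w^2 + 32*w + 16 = (w + 2)*(w^3 + 6*w^2 + 12*w + 8) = (w + 2)^2*(w^2 + 4*w + 4) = (w + 2)^3*(w + 2)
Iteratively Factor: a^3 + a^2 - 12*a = (a + 4)*(a^2 - 3*a) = a*(a + 4)*(a - 3)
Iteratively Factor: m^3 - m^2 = (m)*(m^2 - m) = m*(m - 1)*(m)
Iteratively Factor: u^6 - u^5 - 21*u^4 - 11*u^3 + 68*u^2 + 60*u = (u + 2)*(u^5 - 3*u^4 - 15*u^3 + 19*u^2 + 30*u) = (u + 1)*(u + 2)*(u^4 - 4*u^3 - 11*u^2 + 30*u) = (u - 5)*(u + 1)*(u + 2)*(u^3 + u^2 - 6*u) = u*(u - 5)*(u + 1)*(u + 2)*(u^2 + u - 6) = u*(u - 5)*(u - 2)*(u + 1)*(u + 2)*(u + 3)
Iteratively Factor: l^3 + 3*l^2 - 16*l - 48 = (l - 4)*(l^2 + 7*l + 12) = (l - 4)*(l + 3)*(l + 4)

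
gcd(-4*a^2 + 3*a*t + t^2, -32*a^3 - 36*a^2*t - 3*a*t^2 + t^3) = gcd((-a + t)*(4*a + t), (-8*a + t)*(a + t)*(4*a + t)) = 4*a + t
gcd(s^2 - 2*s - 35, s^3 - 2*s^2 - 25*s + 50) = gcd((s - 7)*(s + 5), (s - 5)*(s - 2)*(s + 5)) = s + 5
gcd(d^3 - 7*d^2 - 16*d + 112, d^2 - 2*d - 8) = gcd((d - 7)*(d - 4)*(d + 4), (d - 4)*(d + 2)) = d - 4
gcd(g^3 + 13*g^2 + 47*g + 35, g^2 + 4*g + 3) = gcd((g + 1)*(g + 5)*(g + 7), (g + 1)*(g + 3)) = g + 1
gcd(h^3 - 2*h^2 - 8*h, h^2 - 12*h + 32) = h - 4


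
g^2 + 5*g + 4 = (g + 1)*(g + 4)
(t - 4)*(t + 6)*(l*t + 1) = l*t^3 + 2*l*t^2 - 24*l*t + t^2 + 2*t - 24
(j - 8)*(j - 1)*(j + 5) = j^3 - 4*j^2 - 37*j + 40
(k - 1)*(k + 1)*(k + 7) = k^3 + 7*k^2 - k - 7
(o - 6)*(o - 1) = o^2 - 7*o + 6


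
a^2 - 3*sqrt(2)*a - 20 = (a - 5*sqrt(2))*(a + 2*sqrt(2))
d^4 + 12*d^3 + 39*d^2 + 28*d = d*(d + 1)*(d + 4)*(d + 7)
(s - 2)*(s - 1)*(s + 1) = s^3 - 2*s^2 - s + 2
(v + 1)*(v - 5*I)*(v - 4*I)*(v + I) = v^4 + v^3 - 8*I*v^3 - 11*v^2 - 8*I*v^2 - 11*v - 20*I*v - 20*I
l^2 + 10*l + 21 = (l + 3)*(l + 7)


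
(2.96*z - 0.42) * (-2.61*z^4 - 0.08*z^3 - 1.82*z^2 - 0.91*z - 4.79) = -7.7256*z^5 + 0.8594*z^4 - 5.3536*z^3 - 1.9292*z^2 - 13.7962*z + 2.0118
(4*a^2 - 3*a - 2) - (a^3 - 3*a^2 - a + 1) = -a^3 + 7*a^2 - 2*a - 3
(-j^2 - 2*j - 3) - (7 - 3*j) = -j^2 + j - 10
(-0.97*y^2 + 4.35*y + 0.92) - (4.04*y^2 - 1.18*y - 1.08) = -5.01*y^2 + 5.53*y + 2.0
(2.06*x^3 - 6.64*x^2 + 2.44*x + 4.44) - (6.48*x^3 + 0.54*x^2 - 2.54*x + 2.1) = -4.42*x^3 - 7.18*x^2 + 4.98*x + 2.34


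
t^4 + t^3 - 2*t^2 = t^2*(t - 1)*(t + 2)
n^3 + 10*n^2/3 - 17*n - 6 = (n - 3)*(n + 1/3)*(n + 6)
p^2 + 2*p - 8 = (p - 2)*(p + 4)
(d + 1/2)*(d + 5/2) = d^2 + 3*d + 5/4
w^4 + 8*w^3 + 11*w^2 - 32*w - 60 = (w - 2)*(w + 2)*(w + 3)*(w + 5)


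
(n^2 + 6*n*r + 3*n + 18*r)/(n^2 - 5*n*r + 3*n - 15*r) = (-n - 6*r)/(-n + 5*r)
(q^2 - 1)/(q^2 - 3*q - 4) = (q - 1)/(q - 4)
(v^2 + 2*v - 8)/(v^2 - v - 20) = (v - 2)/(v - 5)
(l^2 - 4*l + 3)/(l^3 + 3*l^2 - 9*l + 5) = (l - 3)/(l^2 + 4*l - 5)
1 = 1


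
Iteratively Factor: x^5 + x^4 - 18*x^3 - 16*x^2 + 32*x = (x)*(x^4 + x^3 - 18*x^2 - 16*x + 32) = x*(x + 2)*(x^3 - x^2 - 16*x + 16) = x*(x - 1)*(x + 2)*(x^2 - 16) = x*(x - 1)*(x + 2)*(x + 4)*(x - 4)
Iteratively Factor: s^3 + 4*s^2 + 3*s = (s + 1)*(s^2 + 3*s) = (s + 1)*(s + 3)*(s)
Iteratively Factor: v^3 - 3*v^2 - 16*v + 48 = (v + 4)*(v^2 - 7*v + 12) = (v - 3)*(v + 4)*(v - 4)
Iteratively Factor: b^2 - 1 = (b - 1)*(b + 1)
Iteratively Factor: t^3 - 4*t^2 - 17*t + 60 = (t - 5)*(t^2 + t - 12) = (t - 5)*(t - 3)*(t + 4)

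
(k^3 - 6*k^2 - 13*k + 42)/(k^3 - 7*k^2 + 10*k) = (k^2 - 4*k - 21)/(k*(k - 5))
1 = 1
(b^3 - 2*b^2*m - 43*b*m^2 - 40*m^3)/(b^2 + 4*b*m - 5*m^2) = (b^2 - 7*b*m - 8*m^2)/(b - m)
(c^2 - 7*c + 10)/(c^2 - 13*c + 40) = (c - 2)/(c - 8)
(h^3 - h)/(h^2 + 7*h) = (h^2 - 1)/(h + 7)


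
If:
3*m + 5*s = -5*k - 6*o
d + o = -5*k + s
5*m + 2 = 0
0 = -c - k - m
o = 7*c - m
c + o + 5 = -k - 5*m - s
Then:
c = 79/10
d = -773/10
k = -15/2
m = -2/5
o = 557/10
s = -591/10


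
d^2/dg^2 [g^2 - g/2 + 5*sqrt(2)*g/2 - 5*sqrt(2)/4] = 2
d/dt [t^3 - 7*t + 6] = 3*t^2 - 7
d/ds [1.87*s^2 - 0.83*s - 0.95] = 3.74*s - 0.83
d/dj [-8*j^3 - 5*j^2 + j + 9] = -24*j^2 - 10*j + 1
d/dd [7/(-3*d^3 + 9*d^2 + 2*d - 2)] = 7*(9*d^2 - 18*d - 2)/(3*d^3 - 9*d^2 - 2*d + 2)^2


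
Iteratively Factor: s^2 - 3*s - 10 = (s - 5)*(s + 2)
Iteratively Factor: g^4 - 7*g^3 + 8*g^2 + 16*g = (g - 4)*(g^3 - 3*g^2 - 4*g) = g*(g - 4)*(g^2 - 3*g - 4) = g*(g - 4)^2*(g + 1)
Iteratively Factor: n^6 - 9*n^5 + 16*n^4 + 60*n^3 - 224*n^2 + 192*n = (n + 3)*(n^5 - 12*n^4 + 52*n^3 - 96*n^2 + 64*n) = (n - 4)*(n + 3)*(n^4 - 8*n^3 + 20*n^2 - 16*n) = (n - 4)^2*(n + 3)*(n^3 - 4*n^2 + 4*n) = (n - 4)^2*(n - 2)*(n + 3)*(n^2 - 2*n) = n*(n - 4)^2*(n - 2)*(n + 3)*(n - 2)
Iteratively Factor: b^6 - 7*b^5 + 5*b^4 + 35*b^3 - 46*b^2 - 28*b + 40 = (b - 5)*(b^5 - 2*b^4 - 5*b^3 + 10*b^2 + 4*b - 8) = (b - 5)*(b - 1)*(b^4 - b^3 - 6*b^2 + 4*b + 8) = (b - 5)*(b - 2)*(b - 1)*(b^3 + b^2 - 4*b - 4) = (b - 5)*(b - 2)*(b - 1)*(b + 1)*(b^2 - 4) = (b - 5)*(b - 2)*(b - 1)*(b + 1)*(b + 2)*(b - 2)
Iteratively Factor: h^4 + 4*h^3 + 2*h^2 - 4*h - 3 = (h - 1)*(h^3 + 5*h^2 + 7*h + 3) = (h - 1)*(h + 1)*(h^2 + 4*h + 3) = (h - 1)*(h + 1)^2*(h + 3)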